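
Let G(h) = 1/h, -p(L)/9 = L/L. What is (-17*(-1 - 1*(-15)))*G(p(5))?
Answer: 238/9 ≈ 26.444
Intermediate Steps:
p(L) = -9 (p(L) = -9*L/L = -9*1 = -9)
(-17*(-1 - 1*(-15)))*G(p(5)) = -17*(-1 - 1*(-15))/(-9) = -17*(-1 + 15)*(-⅑) = -17*14*(-⅑) = -238*(-⅑) = 238/9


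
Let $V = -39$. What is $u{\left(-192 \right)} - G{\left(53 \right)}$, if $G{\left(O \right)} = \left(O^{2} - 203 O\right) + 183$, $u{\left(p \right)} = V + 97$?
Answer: $7825$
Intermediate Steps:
$u{\left(p \right)} = 58$ ($u{\left(p \right)} = -39 + 97 = 58$)
$G{\left(O \right)} = 183 + O^{2} - 203 O$
$u{\left(-192 \right)} - G{\left(53 \right)} = 58 - \left(183 + 53^{2} - 10759\right) = 58 - \left(183 + 2809 - 10759\right) = 58 - -7767 = 58 + 7767 = 7825$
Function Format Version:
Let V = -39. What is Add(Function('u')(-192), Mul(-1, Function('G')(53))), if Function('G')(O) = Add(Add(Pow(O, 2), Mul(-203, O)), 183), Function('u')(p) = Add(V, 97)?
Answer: 7825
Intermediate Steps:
Function('u')(p) = 58 (Function('u')(p) = Add(-39, 97) = 58)
Function('G')(O) = Add(183, Pow(O, 2), Mul(-203, O))
Add(Function('u')(-192), Mul(-1, Function('G')(53))) = Add(58, Mul(-1, Add(183, Pow(53, 2), Mul(-203, 53)))) = Add(58, Mul(-1, Add(183, 2809, -10759))) = Add(58, Mul(-1, -7767)) = Add(58, 7767) = 7825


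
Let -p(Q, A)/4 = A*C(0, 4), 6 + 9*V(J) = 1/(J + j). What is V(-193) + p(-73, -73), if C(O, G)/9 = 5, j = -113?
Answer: 36185723/2754 ≈ 13139.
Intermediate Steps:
C(O, G) = 45 (C(O, G) = 9*5 = 45)
V(J) = -⅔ + 1/(9*(-113 + J)) (V(J) = -⅔ + 1/(9*(J - 113)) = -⅔ + 1/(9*(-113 + J)))
p(Q, A) = -180*A (p(Q, A) = -4*A*45 = -180*A)
V(-193) + p(-73, -73) = (679 - 6*(-193))/(9*(-113 - 193)) - 180*(-73) = (⅑)*(679 + 1158)/(-306) + 13140 = (⅑)*(-1/306)*1837 + 13140 = -1837/2754 + 13140 = 36185723/2754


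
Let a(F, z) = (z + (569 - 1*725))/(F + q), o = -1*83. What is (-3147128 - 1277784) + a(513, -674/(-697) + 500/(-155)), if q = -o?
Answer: -28491505637781/6438886 ≈ -4.4249e+6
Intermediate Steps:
o = -83
q = 83 (q = -1*(-83) = 83)
a(F, z) = (-156 + z)/(83 + F) (a(F, z) = (z + (569 - 1*725))/(F + 83) = (z + (569 - 725))/(83 + F) = (z - 156)/(83 + F) = (-156 + z)/(83 + F))
(-3147128 - 1277784) + a(513, -674/(-697) + 500/(-155)) = (-3147128 - 1277784) + (-156 + (-674/(-697) + 500/(-155)))/(83 + 513) = -4424912 + (-156 + (-674*(-1/697) + 500*(-1/155)))/596 = -4424912 + (-156 + (674/697 - 100/31))/596 = -4424912 + (-156 - 48806/21607)/596 = -4424912 + (1/596)*(-3419498/21607) = -4424912 - 1709749/6438886 = -28491505637781/6438886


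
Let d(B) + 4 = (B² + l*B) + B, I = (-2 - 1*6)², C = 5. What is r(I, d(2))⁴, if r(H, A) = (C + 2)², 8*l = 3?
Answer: 5764801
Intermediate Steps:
l = 3/8 (l = (⅛)*3 = 3/8 ≈ 0.37500)
I = 64 (I = (-2 - 6)² = (-8)² = 64)
d(B) = -4 + B² + 11*B/8 (d(B) = -4 + ((B² + 3*B/8) + B) = -4 + (B² + 11*B/8) = -4 + B² + 11*B/8)
r(H, A) = 49 (r(H, A) = (5 + 2)² = 7² = 49)
r(I, d(2))⁴ = 49⁴ = 5764801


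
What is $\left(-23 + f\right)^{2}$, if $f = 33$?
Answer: $100$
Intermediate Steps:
$\left(-23 + f\right)^{2} = \left(-23 + 33\right)^{2} = 10^{2} = 100$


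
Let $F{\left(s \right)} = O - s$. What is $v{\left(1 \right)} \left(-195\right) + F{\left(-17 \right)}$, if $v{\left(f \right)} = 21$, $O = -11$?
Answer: $-4089$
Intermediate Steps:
$F{\left(s \right)} = -11 - s$
$v{\left(1 \right)} \left(-195\right) + F{\left(-17 \right)} = 21 \left(-195\right) - -6 = -4095 + \left(-11 + 17\right) = -4095 + 6 = -4089$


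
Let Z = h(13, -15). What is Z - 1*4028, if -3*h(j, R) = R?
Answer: -4023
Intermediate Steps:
h(j, R) = -R/3
Z = 5 (Z = -1/3*(-15) = 5)
Z - 1*4028 = 5 - 1*4028 = 5 - 4028 = -4023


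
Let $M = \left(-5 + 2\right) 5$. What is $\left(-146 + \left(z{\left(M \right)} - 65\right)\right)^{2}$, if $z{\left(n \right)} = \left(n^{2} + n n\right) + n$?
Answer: $50176$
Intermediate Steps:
$M = -15$ ($M = \left(-3\right) 5 = -15$)
$z{\left(n \right)} = n + 2 n^{2}$ ($z{\left(n \right)} = \left(n^{2} + n^{2}\right) + n = 2 n^{2} + n = n + 2 n^{2}$)
$\left(-146 + \left(z{\left(M \right)} - 65\right)\right)^{2} = \left(-146 - \left(65 + 15 \left(1 + 2 \left(-15\right)\right)\right)\right)^{2} = \left(-146 - \left(65 + 15 \left(1 - 30\right)\right)\right)^{2} = \left(-146 - -370\right)^{2} = \left(-146 + \left(435 - 65\right)\right)^{2} = \left(-146 + 370\right)^{2} = 224^{2} = 50176$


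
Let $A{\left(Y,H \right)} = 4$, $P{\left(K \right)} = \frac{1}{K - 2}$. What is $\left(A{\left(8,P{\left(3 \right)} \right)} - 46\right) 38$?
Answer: $-1596$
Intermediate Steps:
$P{\left(K \right)} = \frac{1}{-2 + K}$
$\left(A{\left(8,P{\left(3 \right)} \right)} - 46\right) 38 = \left(4 - 46\right) 38 = \left(-42\right) 38 = -1596$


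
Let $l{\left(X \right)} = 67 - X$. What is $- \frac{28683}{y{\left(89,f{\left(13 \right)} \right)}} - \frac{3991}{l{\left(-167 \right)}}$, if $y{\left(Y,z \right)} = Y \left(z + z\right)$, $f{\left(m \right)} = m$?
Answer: $- \frac{306673}{10413} \approx -29.451$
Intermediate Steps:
$y{\left(Y,z \right)} = 2 Y z$ ($y{\left(Y,z \right)} = Y 2 z = 2 Y z$)
$- \frac{28683}{y{\left(89,f{\left(13 \right)} \right)}} - \frac{3991}{l{\left(-167 \right)}} = - \frac{28683}{2 \cdot 89 \cdot 13} - \frac{3991}{67 - -167} = - \frac{28683}{2314} - \frac{3991}{67 + 167} = \left(-28683\right) \frac{1}{2314} - \frac{3991}{234} = - \frac{28683}{2314} - \frac{307}{18} = - \frac{306673}{10413}$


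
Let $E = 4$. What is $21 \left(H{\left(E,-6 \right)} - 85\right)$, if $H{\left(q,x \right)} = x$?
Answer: $-1911$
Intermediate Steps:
$21 \left(H{\left(E,-6 \right)} - 85\right) = 21 \left(-6 - 85\right) = 21 \left(-91\right) = -1911$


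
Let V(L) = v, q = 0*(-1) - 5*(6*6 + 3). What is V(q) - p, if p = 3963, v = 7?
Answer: -3956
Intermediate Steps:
q = -195 (q = 0 - 5*(36 + 3) = 0 - 5*39 = 0 - 195 = -195)
V(L) = 7
V(q) - p = 7 - 1*3963 = 7 - 3963 = -3956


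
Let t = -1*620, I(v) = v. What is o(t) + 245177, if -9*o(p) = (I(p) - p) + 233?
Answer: 2206360/9 ≈ 2.4515e+5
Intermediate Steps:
t = -620
o(p) = -233/9 (o(p) = -((p - p) + 233)/9 = -(0 + 233)/9 = -⅑*233 = -233/9)
o(t) + 245177 = -233/9 + 245177 = 2206360/9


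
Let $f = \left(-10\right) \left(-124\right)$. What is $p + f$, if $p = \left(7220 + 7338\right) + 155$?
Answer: $15953$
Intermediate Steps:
$p = 14713$ ($p = 14558 + 155 = 14713$)
$f = 1240$
$p + f = 14713 + 1240 = 15953$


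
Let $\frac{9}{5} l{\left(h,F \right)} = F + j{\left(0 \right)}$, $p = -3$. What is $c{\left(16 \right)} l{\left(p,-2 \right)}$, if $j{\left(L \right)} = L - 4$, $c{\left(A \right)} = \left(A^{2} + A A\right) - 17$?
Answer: $-1650$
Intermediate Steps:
$c{\left(A \right)} = -17 + 2 A^{2}$ ($c{\left(A \right)} = \left(A^{2} + A^{2}\right) - 17 = 2 A^{2} - 17 = -17 + 2 A^{2}$)
$j{\left(L \right)} = -4 + L$
$l{\left(h,F \right)} = - \frac{20}{9} + \frac{5 F}{9}$ ($l{\left(h,F \right)} = \frac{5 \left(F + \left(-4 + 0\right)\right)}{9} = \frac{5 \left(F - 4\right)}{9} = \frac{5 \left(-4 + F\right)}{9} = - \frac{20}{9} + \frac{5 F}{9}$)
$c{\left(16 \right)} l{\left(p,-2 \right)} = \left(-17 + 2 \cdot 16^{2}\right) \left(- \frac{20}{9} + \frac{5}{9} \left(-2\right)\right) = \left(-17 + 2 \cdot 256\right) \left(- \frac{20}{9} - \frac{10}{9}\right) = \left(-17 + 512\right) \left(- \frac{10}{3}\right) = 495 \left(- \frac{10}{3}\right) = -1650$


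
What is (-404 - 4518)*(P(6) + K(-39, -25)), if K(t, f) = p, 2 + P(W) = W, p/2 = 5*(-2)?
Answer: 78752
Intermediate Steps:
p = -20 (p = 2*(5*(-2)) = 2*(-10) = -20)
P(W) = -2 + W
K(t, f) = -20
(-404 - 4518)*(P(6) + K(-39, -25)) = (-404 - 4518)*((-2 + 6) - 20) = -4922*(4 - 20) = -4922*(-16) = 78752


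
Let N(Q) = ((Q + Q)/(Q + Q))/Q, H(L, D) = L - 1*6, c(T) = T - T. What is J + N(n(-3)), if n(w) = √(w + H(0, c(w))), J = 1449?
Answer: 1449 - I/3 ≈ 1449.0 - 0.33333*I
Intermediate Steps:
c(T) = 0
H(L, D) = -6 + L (H(L, D) = L - 6 = -6 + L)
n(w) = √(-6 + w) (n(w) = √(w + (-6 + 0)) = √(w - 6) = √(-6 + w))
N(Q) = 1/Q (N(Q) = ((2*Q)/((2*Q)))/Q = ((2*Q)*(1/(2*Q)))/Q = 1/Q)
J + N(n(-3)) = 1449 + 1/(√(-6 - 3)) = 1449 + 1/(√(-9)) = 1449 + 1/(3*I) = 1449 - I/3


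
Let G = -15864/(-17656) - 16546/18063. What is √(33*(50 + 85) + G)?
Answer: √87406838592093482/4429449 ≈ 66.746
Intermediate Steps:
G = -698093/39865041 (G = -15864*(-1/17656) - 16546*1/18063 = 1983/2207 - 16546/18063 = -698093/39865041 ≈ -0.017511)
√(33*(50 + 85) + G) = √(33*(50 + 85) - 698093/39865041) = √(33*135 - 698093/39865041) = √(4455 - 698093/39865041) = √(177598059562/39865041) = √87406838592093482/4429449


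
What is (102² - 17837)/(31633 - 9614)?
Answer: -7433/22019 ≈ -0.33757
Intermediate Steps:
(102² - 17837)/(31633 - 9614) = (10404 - 17837)/22019 = -7433*1/22019 = -7433/22019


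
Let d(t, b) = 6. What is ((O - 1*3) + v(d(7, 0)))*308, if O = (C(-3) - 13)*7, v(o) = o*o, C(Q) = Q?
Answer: -24332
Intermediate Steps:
v(o) = o**2
O = -112 (O = (-3 - 13)*7 = -16*7 = -112)
((O - 1*3) + v(d(7, 0)))*308 = ((-112 - 1*3) + 6**2)*308 = ((-112 - 3) + 36)*308 = (-115 + 36)*308 = -79*308 = -24332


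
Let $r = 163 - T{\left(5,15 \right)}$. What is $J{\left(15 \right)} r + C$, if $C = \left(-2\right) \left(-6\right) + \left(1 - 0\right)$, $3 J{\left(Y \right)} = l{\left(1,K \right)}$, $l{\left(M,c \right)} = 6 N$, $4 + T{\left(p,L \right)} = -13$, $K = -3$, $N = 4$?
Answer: $1453$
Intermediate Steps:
$T{\left(p,L \right)} = -17$ ($T{\left(p,L \right)} = -4 - 13 = -17$)
$l{\left(M,c \right)} = 24$ ($l{\left(M,c \right)} = 6 \cdot 4 = 24$)
$J{\left(Y \right)} = 8$ ($J{\left(Y \right)} = \frac{1}{3} \cdot 24 = 8$)
$C = 13$ ($C = 12 + \left(1 + 0\right) = 12 + 1 = 13$)
$r = 180$ ($r = 163 - -17 = 163 + 17 = 180$)
$J{\left(15 \right)} r + C = 8 \cdot 180 + 13 = 1440 + 13 = 1453$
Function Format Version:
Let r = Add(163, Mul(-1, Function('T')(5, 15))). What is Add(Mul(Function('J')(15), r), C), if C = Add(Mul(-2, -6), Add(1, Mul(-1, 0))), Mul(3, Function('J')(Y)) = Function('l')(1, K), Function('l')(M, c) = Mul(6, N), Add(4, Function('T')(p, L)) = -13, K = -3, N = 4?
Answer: 1453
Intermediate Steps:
Function('T')(p, L) = -17 (Function('T')(p, L) = Add(-4, -13) = -17)
Function('l')(M, c) = 24 (Function('l')(M, c) = Mul(6, 4) = 24)
Function('J')(Y) = 8 (Function('J')(Y) = Mul(Rational(1, 3), 24) = 8)
C = 13 (C = Add(12, Add(1, 0)) = Add(12, 1) = 13)
r = 180 (r = Add(163, Mul(-1, -17)) = Add(163, 17) = 180)
Add(Mul(Function('J')(15), r), C) = Add(Mul(8, 180), 13) = Add(1440, 13) = 1453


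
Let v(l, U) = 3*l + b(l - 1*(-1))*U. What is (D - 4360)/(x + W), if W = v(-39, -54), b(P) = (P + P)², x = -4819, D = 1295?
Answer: 613/63368 ≈ 0.0096737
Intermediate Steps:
b(P) = 4*P² (b(P) = (2*P)² = 4*P²)
v(l, U) = 3*l + 4*U*(1 + l)² (v(l, U) = 3*l + (4*(l - 1*(-1))²)*U = 3*l + (4*(l + 1)²)*U = 3*l + (4*(1 + l)²)*U = 3*l + 4*U*(1 + l)²)
W = -312021 (W = 3*(-39) + 4*(-54)*(1 - 39)² = -117 + 4*(-54)*(-38)² = -117 + 4*(-54)*1444 = -117 - 311904 = -312021)
(D - 4360)/(x + W) = (1295 - 4360)/(-4819 - 312021) = -3065/(-316840) = -3065*(-1/316840) = 613/63368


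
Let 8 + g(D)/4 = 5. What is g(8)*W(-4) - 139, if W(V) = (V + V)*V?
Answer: -523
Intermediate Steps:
g(D) = -12 (g(D) = -32 + 4*5 = -32 + 20 = -12)
W(V) = 2*V**2 (W(V) = (2*V)*V = 2*V**2)
g(8)*W(-4) - 139 = -24*(-4)**2 - 139 = -24*16 - 139 = -12*32 - 139 = -384 - 139 = -523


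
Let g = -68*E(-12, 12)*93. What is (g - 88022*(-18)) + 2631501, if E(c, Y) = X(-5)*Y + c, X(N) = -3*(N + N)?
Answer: 2015145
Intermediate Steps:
X(N) = -6*N
E(c, Y) = c + 30*Y (E(c, Y) = (-6*(-5))*Y + c = 30*Y + c = c + 30*Y)
g = -2200752 (g = -68*(-12 + 30*12)*93 = -68*(-12 + 360)*93 = -68*348*93 = -23664*93 = -2200752)
(g - 88022*(-18)) + 2631501 = (-2200752 - 88022*(-18)) + 2631501 = (-2200752 + 1584396) + 2631501 = -616356 + 2631501 = 2015145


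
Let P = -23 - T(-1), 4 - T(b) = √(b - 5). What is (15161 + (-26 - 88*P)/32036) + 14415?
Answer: 473749543/16018 - 22*I*√6/8009 ≈ 29576.0 - 0.0067285*I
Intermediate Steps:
T(b) = 4 - √(-5 + b) (T(b) = 4 - √(b - 5) = 4 - √(-5 + b))
P = -27 + I*√6 (P = -23 - (4 - √(-5 - 1)) = -23 - (4 - √(-6)) = -23 - (4 - I*√6) = -23 + (-4 + I*√6) = -27 + I*√6 ≈ -27.0 + 2.4495*I)
(15161 + (-26 - 88*P)/32036) + 14415 = (15161 + (-26 - 88*(-27 + I*√6))/32036) + 14415 = (15161 + (-26 + (2376 - 88*I*√6))*(1/32036)) + 14415 = (15161 + (2350 - 88*I*√6)*(1/32036)) + 14415 = (15161 + (1175/16018 - 22*I*√6/8009)) + 14415 = (242850073/16018 - 22*I*√6/8009) + 14415 = 473749543/16018 - 22*I*√6/8009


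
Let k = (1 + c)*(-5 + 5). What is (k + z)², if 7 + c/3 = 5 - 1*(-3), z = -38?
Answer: 1444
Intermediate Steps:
c = 3 (c = -21 + 3*(5 - 1*(-3)) = -21 + 3*(5 + 3) = -21 + 3*8 = -21 + 24 = 3)
k = 0 (k = (1 + 3)*(-5 + 5) = 4*0 = 0)
(k + z)² = (0 - 38)² = (-38)² = 1444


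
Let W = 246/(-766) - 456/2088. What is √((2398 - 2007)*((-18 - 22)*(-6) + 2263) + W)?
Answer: √1086609307577655/33321 ≈ 989.28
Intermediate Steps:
W = -17978/33321 (W = 246*(-1/766) - 456*1/2088 = -123/383 - 19/87 = -17978/33321 ≈ -0.53954)
√((2398 - 2007)*((-18 - 22)*(-6) + 2263) + W) = √((2398 - 2007)*((-18 - 22)*(-6) + 2263) - 17978/33321) = √(391*(-40*(-6) + 2263) - 17978/33321) = √(391*(240 + 2263) - 17978/33321) = √(391*2503 - 17978/33321) = √(978673 - 17978/33321) = √(32610345055/33321) = √1086609307577655/33321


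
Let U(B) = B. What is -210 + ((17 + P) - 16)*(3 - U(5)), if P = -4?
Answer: -204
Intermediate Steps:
-210 + ((17 + P) - 16)*(3 - U(5)) = -210 + ((17 - 4) - 16)*(3 - 1*5) = -210 + (13 - 16)*(3 - 5) = -210 - 3*(-2) = -210 + 6 = -204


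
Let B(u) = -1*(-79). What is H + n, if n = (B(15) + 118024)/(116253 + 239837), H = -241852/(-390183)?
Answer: 132202861529/138940264470 ≈ 0.95151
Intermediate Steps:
B(u) = 79
H = 241852/390183 (H = -241852*(-1/390183) = 241852/390183 ≈ 0.61984)
n = 118103/356090 (n = (79 + 118024)/(116253 + 239837) = 118103/356090 ≈ 0.33167)
H + n = 241852/390183 + 118103/356090 = 132202861529/138940264470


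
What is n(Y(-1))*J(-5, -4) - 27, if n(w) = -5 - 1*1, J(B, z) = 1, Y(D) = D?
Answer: -33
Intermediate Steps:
n(w) = -6 (n(w) = -5 - 1 = -6)
n(Y(-1))*J(-5, -4) - 27 = -6*1 - 27 = -6 - 27 = -33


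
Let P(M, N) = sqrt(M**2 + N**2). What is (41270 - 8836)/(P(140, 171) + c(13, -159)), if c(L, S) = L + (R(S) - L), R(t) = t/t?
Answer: 16217/111 ≈ 146.10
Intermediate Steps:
R(t) = 1
c(L, S) = 1 (c(L, S) = L + (1 - L) = 1)
(41270 - 8836)/(P(140, 171) + c(13, -159)) = (41270 - 8836)/(sqrt(140**2 + 171**2) + 1) = 32434/(sqrt(19600 + 29241) + 1) = 32434/(sqrt(48841) + 1) = 32434/(221 + 1) = 32434/222 = 32434*(1/222) = 16217/111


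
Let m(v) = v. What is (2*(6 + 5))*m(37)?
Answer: 814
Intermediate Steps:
(2*(6 + 5))*m(37) = (2*(6 + 5))*37 = (2*11)*37 = 22*37 = 814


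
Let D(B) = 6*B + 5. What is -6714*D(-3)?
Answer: 87282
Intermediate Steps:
D(B) = 5 + 6*B
-6714*D(-3) = -6714*(5 + 6*(-3)) = -6714*(5 - 18) = -6714*(-13) = 87282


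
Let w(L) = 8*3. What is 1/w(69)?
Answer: 1/24 ≈ 0.041667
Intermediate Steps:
w(L) = 24
1/w(69) = 1/24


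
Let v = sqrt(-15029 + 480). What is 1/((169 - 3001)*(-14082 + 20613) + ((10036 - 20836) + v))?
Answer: -18506592/342493947469013 - I*sqrt(14549)/342493947469013 ≈ -5.4035e-8 - 3.5218e-13*I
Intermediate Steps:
v = I*sqrt(14549) (v = sqrt(-14549) = I*sqrt(14549) ≈ 120.62*I)
1/((169 - 3001)*(-14082 + 20613) + ((10036 - 20836) + v)) = 1/((169 - 3001)*(-14082 + 20613) + ((10036 - 20836) + I*sqrt(14549))) = 1/(-2832*6531 + (-10800 + I*sqrt(14549))) = 1/(-18495792 + (-10800 + I*sqrt(14549))) = 1/(-18506592 + I*sqrt(14549))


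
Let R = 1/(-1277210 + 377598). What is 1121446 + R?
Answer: 1008866278951/899612 ≈ 1.1214e+6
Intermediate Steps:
R = -1/899612 (R = 1/(-899612) = -1/899612 ≈ -1.1116e-6)
1121446 + R = 1121446 - 1/899612 = 1008866278951/899612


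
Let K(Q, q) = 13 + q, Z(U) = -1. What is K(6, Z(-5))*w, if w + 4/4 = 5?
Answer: 48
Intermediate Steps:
w = 4 (w = -1 + 5 = 4)
K(6, Z(-5))*w = (13 - 1)*4 = 12*4 = 48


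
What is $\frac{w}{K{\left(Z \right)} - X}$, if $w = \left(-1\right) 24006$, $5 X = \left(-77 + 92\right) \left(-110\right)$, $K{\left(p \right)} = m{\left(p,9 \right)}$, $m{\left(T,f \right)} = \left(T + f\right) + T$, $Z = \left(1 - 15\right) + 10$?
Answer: $- \frac{24006}{331} \approx -72.526$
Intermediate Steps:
$Z = -4$ ($Z = -14 + 10 = -4$)
$m{\left(T,f \right)} = f + 2 T$
$K{\left(p \right)} = 9 + 2 p$
$X = -330$ ($X = \frac{\left(-77 + 92\right) \left(-110\right)}{5} = \frac{15 \left(-110\right)}{5} = \frac{1}{5} \left(-1650\right) = -330$)
$w = -24006$
$\frac{w}{K{\left(Z \right)} - X} = - \frac{24006}{\left(9 + 2 \left(-4\right)\right) - -330} = - \frac{24006}{\left(9 - 8\right) + 330} = - \frac{24006}{1 + 330} = - \frac{24006}{331}$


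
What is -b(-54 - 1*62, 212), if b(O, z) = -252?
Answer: 252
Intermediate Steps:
-b(-54 - 1*62, 212) = -1*(-252) = 252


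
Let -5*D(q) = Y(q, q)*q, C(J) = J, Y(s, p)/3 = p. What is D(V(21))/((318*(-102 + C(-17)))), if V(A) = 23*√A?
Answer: 1587/9010 ≈ 0.17614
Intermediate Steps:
Y(s, p) = 3*p
D(q) = -3*q²/5 (D(q) = -3*q*q/5 = -3*q²/5)
D(V(21))/((318*(-102 + C(-17)))) = (-3*(23*√21)²/5)/((318*(-102 - 17))) = (-⅗*11109)/((318*(-119))) = -33327/5/(-37842) = -33327/5*(-1/37842) = 1587/9010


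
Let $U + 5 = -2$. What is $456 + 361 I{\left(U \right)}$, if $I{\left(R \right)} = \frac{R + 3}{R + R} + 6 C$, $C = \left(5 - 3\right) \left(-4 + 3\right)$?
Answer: $- \frac{26410}{7} \approx -3772.9$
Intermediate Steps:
$U = -7$ ($U = -5 - 2 = -7$)
$C = -2$ ($C = 2 \left(-1\right) = -2$)
$I{\left(R \right)} = -12 + \frac{3 + R}{2 R}$ ($I{\left(R \right)} = \frac{R + 3}{R + R} + 6 \left(-2\right) = \frac{3 + R}{2 R} - 12 = -12 + \frac{3 + R}{2 R}$)
$456 + 361 I{\left(U \right)} = 456 + 361 \frac{3 - -161}{2 \left(-7\right)} = 456 + 361 \cdot \frac{1}{2} \left(- \frac{1}{7}\right) \left(3 + 161\right) = 456 + 361 \cdot \frac{1}{2} \left(- \frac{1}{7}\right) 164 = 456 + 361 \left(- \frac{82}{7}\right) = 456 - \frac{29602}{7} = - \frac{26410}{7}$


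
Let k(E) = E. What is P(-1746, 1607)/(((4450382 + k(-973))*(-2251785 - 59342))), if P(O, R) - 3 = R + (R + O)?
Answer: -1471/10283149273943 ≈ -1.4305e-10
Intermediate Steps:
P(O, R) = 3 + O + 2*R (P(O, R) = 3 + (R + (R + O)) = 3 + (R + (O + R)) = 3 + (O + 2*R) = 3 + O + 2*R)
P(-1746, 1607)/(((4450382 + k(-973))*(-2251785 - 59342))) = (3 - 1746 + 2*1607)/(((4450382 - 973)*(-2251785 - 59342))) = (3 - 1746 + 3214)/((4449409*(-2311127))) = 1471/(-10283149273943) = 1471*(-1/10283149273943) = -1471/10283149273943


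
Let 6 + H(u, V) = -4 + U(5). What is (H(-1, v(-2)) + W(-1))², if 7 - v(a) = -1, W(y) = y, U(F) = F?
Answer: 36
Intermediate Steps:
v(a) = 8 (v(a) = 7 - 1*(-1) = 7 + 1 = 8)
H(u, V) = -5 (H(u, V) = -6 + (-4 + 5) = -6 + 1 = -5)
(H(-1, v(-2)) + W(-1))² = (-5 - 1)² = (-6)² = 36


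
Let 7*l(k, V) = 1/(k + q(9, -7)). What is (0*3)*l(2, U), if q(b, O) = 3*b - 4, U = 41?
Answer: 0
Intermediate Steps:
q(b, O) = -4 + 3*b
l(k, V) = 1/(7*(23 + k)) (l(k, V) = 1/(7*(k + (-4 + 3*9))) = 1/(7*(k + (-4 + 27))) = 1/(7*(k + 23)) = 1/(7*(23 + k)))
(0*3)*l(2, U) = (0*3)*(1/(7*(23 + 2))) = 0*((⅐)/25) = 0*((⅐)*(1/25)) = 0*(1/175) = 0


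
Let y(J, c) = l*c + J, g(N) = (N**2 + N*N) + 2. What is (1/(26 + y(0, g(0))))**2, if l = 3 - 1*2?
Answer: 1/784 ≈ 0.0012755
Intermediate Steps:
l = 1 (l = 3 - 2 = 1)
g(N) = 2 + 2*N**2 (g(N) = (N**2 + N**2) + 2 = 2*N**2 + 2 = 2 + 2*N**2)
y(J, c) = J + c (y(J, c) = 1*c + J = c + J = J + c)
(1/(26 + y(0, g(0))))**2 = (1/(26 + (0 + (2 + 2*0**2))))**2 = (1/(26 + (0 + (2 + 2*0))))**2 = (1/(26 + (0 + (2 + 0))))**2 = (1/(26 + (0 + 2)))**2 = (1/(26 + 2))**2 = (1/28)**2 = 1/784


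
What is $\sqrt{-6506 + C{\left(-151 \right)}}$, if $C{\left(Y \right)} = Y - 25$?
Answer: $i \sqrt{6682} \approx 81.744 i$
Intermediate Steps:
$C{\left(Y \right)} = -25 + Y$
$\sqrt{-6506 + C{\left(-151 \right)}} = \sqrt{-6506 - 176} = \sqrt{-6682} = i \sqrt{6682}$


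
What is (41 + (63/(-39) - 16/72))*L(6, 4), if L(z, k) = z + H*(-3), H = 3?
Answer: -4582/39 ≈ -117.49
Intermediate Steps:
L(z, k) = -9 + z (L(z, k) = z + 3*(-3) = z - 9 = -9 + z)
(41 + (63/(-39) - 16/72))*L(6, 4) = (41 + (63/(-39) - 16/72))*(-9 + 6) = (41 + (63*(-1/39) - 16*1/72))*(-3) = (41 + (-21/13 - 2/9))*(-3) = (41 - 215/117)*(-3) = (4582/117)*(-3) = -4582/39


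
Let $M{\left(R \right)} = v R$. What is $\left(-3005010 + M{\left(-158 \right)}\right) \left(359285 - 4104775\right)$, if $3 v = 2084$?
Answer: $\frac{34998989697980}{3} \approx 1.1666 \cdot 10^{13}$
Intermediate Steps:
$v = \frac{2084}{3}$ ($v = \frac{1}{3} \cdot 2084 = \frac{2084}{3} \approx 694.67$)
$M{\left(R \right)} = \frac{2084 R}{3}$
$\left(-3005010 + M{\left(-158 \right)}\right) \left(359285 - 4104775\right) = \left(-3005010 + \frac{2084}{3} \left(-158\right)\right) \left(359285 - 4104775\right) = \left(-3005010 - \frac{329272}{3}\right) \left(-3745490\right) = \left(- \frac{9344302}{3}\right) \left(-3745490\right) = \frac{34998989697980}{3}$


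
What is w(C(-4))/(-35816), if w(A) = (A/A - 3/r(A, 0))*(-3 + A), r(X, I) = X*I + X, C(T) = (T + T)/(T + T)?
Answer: -1/8954 ≈ -0.00011168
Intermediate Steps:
C(T) = 1 (C(T) = (2*T)/((2*T)) = (2*T)*(1/(2*T)) = 1)
r(X, I) = X + I*X (r(X, I) = I*X + X = X + I*X)
w(A) = (1 - 3/A)*(-3 + A) (w(A) = (A/A - 3*1/(A*(1 + 0)))*(-3 + A) = (1 - 3/A)*(-3 + A))
w(C(-4))/(-35816) = (-6 + 1 + 9/1)/(-35816) = (-6 + 1 + 9*1)*(-1/35816) = (-6 + 1 + 9)*(-1/35816) = 4*(-1/35816) = -1/8954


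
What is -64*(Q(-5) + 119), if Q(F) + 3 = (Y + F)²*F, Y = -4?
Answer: 18496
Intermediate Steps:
Q(F) = -3 + F*(-4 + F)² (Q(F) = -3 + (-4 + F)²*F = -3 + F*(-4 + F)²)
-64*(Q(-5) + 119) = -64*((-3 - 5*(-4 - 5)²) + 119) = -64*((-3 - 5*(-9)²) + 119) = -64*((-3 - 5*81) + 119) = -64*((-3 - 405) + 119) = -64*(-408 + 119) = -64*(-289) = 18496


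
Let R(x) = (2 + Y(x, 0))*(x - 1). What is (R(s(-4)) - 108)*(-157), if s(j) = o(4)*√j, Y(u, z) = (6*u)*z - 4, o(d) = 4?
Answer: 16642 + 2512*I ≈ 16642.0 + 2512.0*I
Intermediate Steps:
Y(u, z) = -4 + 6*u*z (Y(u, z) = 6*u*z - 4 = -4 + 6*u*z)
s(j) = 4*√j
R(x) = 2 - 2*x (R(x) = (2 + (-4 + 6*x*0))*(x - 1) = (2 + (-4 + 0))*(-1 + x) = (2 - 4)*(-1 + x) = -2*(-1 + x) = 2 - 2*x)
(R(s(-4)) - 108)*(-157) = ((2 - 8*√(-4)) - 108)*(-157) = ((2 - 8*2*I) - 108)*(-157) = ((2 - 16*I) - 108)*(-157) = (-106 - 16*I)*(-157) = 16642 + 2512*I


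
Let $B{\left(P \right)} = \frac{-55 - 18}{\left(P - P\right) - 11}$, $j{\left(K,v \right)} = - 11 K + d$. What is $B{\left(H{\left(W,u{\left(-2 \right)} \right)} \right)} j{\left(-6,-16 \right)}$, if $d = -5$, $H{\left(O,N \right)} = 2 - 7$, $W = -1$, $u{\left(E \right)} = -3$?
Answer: $\frac{4453}{11} \approx 404.82$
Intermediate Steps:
$H{\left(O,N \right)} = -5$ ($H{\left(O,N \right)} = 2 - 7 = -5$)
$j{\left(K,v \right)} = -5 - 11 K$ ($j{\left(K,v \right)} = - 11 K - 5 = -5 - 11 K$)
$B{\left(P \right)} = \frac{73}{11}$ ($B{\left(P \right)} = - \frac{73}{0 - 11} = - \frac{73}{-11} = \left(-73\right) \left(- \frac{1}{11}\right) = \frac{73}{11}$)
$B{\left(H{\left(W,u{\left(-2 \right)} \right)} \right)} j{\left(-6,-16 \right)} = \frac{73 \left(-5 - -66\right)}{11} = \frac{73 \left(-5 + 66\right)}{11} = \frac{73}{11} \cdot 61 = \frac{4453}{11}$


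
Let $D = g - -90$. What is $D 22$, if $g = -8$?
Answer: $1804$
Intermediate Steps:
$D = 82$ ($D = -8 - -90 = -8 + 90 = 82$)
$D 22 = 82 \cdot 22 = 1804$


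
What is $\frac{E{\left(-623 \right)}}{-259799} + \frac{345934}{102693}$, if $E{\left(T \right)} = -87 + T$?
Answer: $\frac{89946219296}{26679538707} \approx 3.3714$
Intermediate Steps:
$\frac{E{\left(-623 \right)}}{-259799} + \frac{345934}{102693} = \frac{-87 - 623}{-259799} + \frac{345934}{102693} = \left(-710\right) \left(- \frac{1}{259799}\right) + 345934 \cdot \frac{1}{102693} = \frac{710}{259799} + \frac{345934}{102693} = \frac{89946219296}{26679538707}$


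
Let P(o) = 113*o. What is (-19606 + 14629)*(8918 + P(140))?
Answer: -123121026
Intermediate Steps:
(-19606 + 14629)*(8918 + P(140)) = (-19606 + 14629)*(8918 + 113*140) = -4977*(8918 + 15820) = -4977*24738 = -123121026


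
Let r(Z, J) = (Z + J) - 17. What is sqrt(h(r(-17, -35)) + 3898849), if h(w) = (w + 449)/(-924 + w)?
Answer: sqrt(3844455780261)/993 ≈ 1974.6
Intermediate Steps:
r(Z, J) = -17 + J + Z (r(Z, J) = (J + Z) - 17 = -17 + J + Z)
h(w) = (449 + w)/(-924 + w)
sqrt(h(r(-17, -35)) + 3898849) = sqrt((449 + (-17 - 35 - 17))/(-924 + (-17 - 35 - 17)) + 3898849) = sqrt((449 - 69)/(-924 - 69) + 3898849) = sqrt(380/(-993) + 3898849) = sqrt(-1/993*380 + 3898849) = sqrt(-380/993 + 3898849) = sqrt(3871556677/993) = sqrt(3844455780261)/993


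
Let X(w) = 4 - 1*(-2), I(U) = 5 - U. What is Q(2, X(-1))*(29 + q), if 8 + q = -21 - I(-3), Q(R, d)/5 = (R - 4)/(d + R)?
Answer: 10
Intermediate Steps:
X(w) = 6 (X(w) = 4 + 2 = 6)
Q(R, d) = 5*(-4 + R)/(R + d) (Q(R, d) = 5*((R - 4)/(d + R)) = 5*((-4 + R)/(R + d)) = 5*(-4 + R)/(R + d))
q = -37 (q = -8 + (-21 - (5 - 1*(-3))) = -8 + (-21 - (5 + 3)) = -8 + (-21 - 1*8) = -8 + (-21 - 8) = -8 - 29 = -37)
Q(2, X(-1))*(29 + q) = (5*(-4 + 2)/(2 + 6))*(29 - 37) = (5*(-2)/8)*(-8) = (5*(⅛)*(-2))*(-8) = -5/4*(-8) = 10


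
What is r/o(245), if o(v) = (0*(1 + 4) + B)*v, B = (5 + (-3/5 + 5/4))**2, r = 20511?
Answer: 1640880/625681 ≈ 2.6226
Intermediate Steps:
B = 12769/400 (B = (5 + (-3*1/5 + 5*(1/4)))**2 = (5 + (-3/5 + 5/4))**2 = (5 + 13/20)**2 = (113/20)**2 = 12769/400 ≈ 31.922)
o(v) = 12769*v/400 (o(v) = (0*(1 + 4) + 12769/400)*v = (0*5 + 12769/400)*v = (0 + 12769/400)*v = 12769*v/400)
r/o(245) = 20511/(((12769/400)*245)) = 20511/(625681/80) = 20511*(80/625681) = 1640880/625681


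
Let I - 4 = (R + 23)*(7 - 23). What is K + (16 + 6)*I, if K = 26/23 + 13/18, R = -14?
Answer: -1274353/414 ≈ -3078.1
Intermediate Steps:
I = -140 (I = 4 + (-14 + 23)*(7 - 23) = 4 + 9*(-16) = 4 - 144 = -140)
K = 767/414 (K = 26*(1/23) + 13*(1/18) = 26/23 + 13/18 = 767/414 ≈ 1.8527)
K + (16 + 6)*I = 767/414 + (16 + 6)*(-140) = 767/414 + 22*(-140) = 767/414 - 3080 = -1274353/414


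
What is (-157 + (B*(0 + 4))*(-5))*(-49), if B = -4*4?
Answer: -7987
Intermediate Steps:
B = -16
(-157 + (B*(0 + 4))*(-5))*(-49) = (-157 - 16*(0 + 4)*(-5))*(-49) = (-157 - 16*4*(-5))*(-49) = (-157 - 64*(-5))*(-49) = (-157 + 320)*(-49) = 163*(-49) = -7987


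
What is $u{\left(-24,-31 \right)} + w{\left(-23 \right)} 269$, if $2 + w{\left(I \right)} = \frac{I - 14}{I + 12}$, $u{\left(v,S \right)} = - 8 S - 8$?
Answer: $\frac{6675}{11} \approx 606.82$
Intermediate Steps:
$u{\left(v,S \right)} = -8 - 8 S$
$w{\left(I \right)} = -2 + \frac{-14 + I}{12 + I}$ ($w{\left(I \right)} = -2 + \frac{I - 14}{I + 12} = -2 + \frac{-14 + I}{12 + I}$)
$u{\left(-24,-31 \right)} + w{\left(-23 \right)} 269 = \left(-8 - -248\right) + \frac{-38 - -23}{12 - 23} \cdot 269 = \left(-8 + 248\right) + \frac{-38 + 23}{-11} \cdot 269 = 240 + \left(- \frac{1}{11}\right) \left(-15\right) 269 = 240 + \frac{15}{11} \cdot 269 = 240 + \frac{4035}{11} = \frac{6675}{11}$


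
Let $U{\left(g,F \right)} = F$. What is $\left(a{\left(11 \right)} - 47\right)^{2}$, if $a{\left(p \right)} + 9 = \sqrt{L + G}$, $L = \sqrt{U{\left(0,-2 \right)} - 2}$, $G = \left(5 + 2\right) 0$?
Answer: $\left(55 - i\right)^{2} \approx 3024.0 - 110.0 i$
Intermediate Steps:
$G = 0$ ($G = 7 \cdot 0 = 0$)
$L = 2 i$ ($L = \sqrt{-2 - 2} = \sqrt{-4} = 2 i \approx 2.0 i$)
$a{\left(p \right)} = -8 + i$ ($a{\left(p \right)} = -9 + \sqrt{2 i + 0} = -9 + \sqrt{2 i} = -9 + \left(1 + i\right) = -8 + i$)
$\left(a{\left(11 \right)} - 47\right)^{2} = \left(\left(-8 + i\right) - 47\right)^{2} = \left(-55 + i\right)^{2}$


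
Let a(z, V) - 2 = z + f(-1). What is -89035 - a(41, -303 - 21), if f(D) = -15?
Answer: -89063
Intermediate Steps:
a(z, V) = -13 + z (a(z, V) = 2 + (z - 15) = 2 + (-15 + z) = -13 + z)
-89035 - a(41, -303 - 21) = -89035 - (-13 + 41) = -89035 - 1*28 = -89035 - 28 = -89063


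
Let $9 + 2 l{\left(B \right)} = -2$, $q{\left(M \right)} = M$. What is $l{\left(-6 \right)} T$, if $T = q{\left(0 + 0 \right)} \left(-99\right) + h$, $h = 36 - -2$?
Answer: $-209$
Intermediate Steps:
$h = 38$ ($h = 36 + 2 = 38$)
$l{\left(B \right)} = - \frac{11}{2}$ ($l{\left(B \right)} = - \frac{9}{2} + \frac{1}{2} \left(-2\right) = - \frac{9}{2} - 1 = - \frac{11}{2}$)
$T = 38$ ($T = \left(0 + 0\right) \left(-99\right) + 38 = 0 \left(-99\right) + 38 = 0 + 38 = 38$)
$l{\left(-6 \right)} T = \left(- \frac{11}{2}\right) 38 = -209$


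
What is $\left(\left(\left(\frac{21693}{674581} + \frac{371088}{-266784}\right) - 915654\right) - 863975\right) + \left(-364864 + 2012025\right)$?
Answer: $- \frac{496670175072681}{3749321198} \approx -1.3247 \cdot 10^{5}$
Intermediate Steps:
$\left(\left(\left(\frac{21693}{674581} + \frac{371088}{-266784}\right) - 915654\right) - 863975\right) + \left(-364864 + 2012025\right) = \left(\left(\left(21693 \cdot \frac{1}{674581} + 371088 \left(- \frac{1}{266784}\right)\right) - 915654\right) - 863975\right) + 1647161 = \left(\left(\left(\frac{21693}{674581} - \frac{7731}{5558}\right) - 915654\right) - 863975\right) + 1647161 = \left(\left(- \frac{5094616017}{3749321198} - 915654\right) - 863975\right) + 1647161 = \left(- \frac{3433086046849509}{3749321198} - 863975\right) + 1647161 = - \frac{6672405828891559}{3749321198} + 1647161 = - \frac{496670175072681}{3749321198}$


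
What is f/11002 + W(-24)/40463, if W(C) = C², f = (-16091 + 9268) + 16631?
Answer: 201599128/222586963 ≈ 0.90571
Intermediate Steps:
f = 9808 (f = -6823 + 16631 = 9808)
f/11002 + W(-24)/40463 = 9808/11002 + (-24)²/40463 = 9808*(1/11002) + 576*(1/40463) = 4904/5501 + 576/40463 = 201599128/222586963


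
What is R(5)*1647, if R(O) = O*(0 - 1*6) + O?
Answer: -41175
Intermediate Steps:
R(O) = -5*O (R(O) = O*(0 - 6) + O = O*(-6) + O = -6*O + O = -5*O)
R(5)*1647 = -5*5*1647 = -25*1647 = -41175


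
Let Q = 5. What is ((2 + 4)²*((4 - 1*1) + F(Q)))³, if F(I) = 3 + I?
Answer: 62099136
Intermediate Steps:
((2 + 4)²*((4 - 1*1) + F(Q)))³ = ((2 + 4)²*((4 - 1*1) + (3 + 5)))³ = (6²*((4 - 1) + 8))³ = (36*(3 + 8))³ = (36*11)³ = 396³ = 62099136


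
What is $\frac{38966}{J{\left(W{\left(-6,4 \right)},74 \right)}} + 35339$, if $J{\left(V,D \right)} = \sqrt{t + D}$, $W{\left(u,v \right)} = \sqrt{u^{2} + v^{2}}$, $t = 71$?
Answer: $35339 + \frac{38966 \sqrt{145}}{145} \approx 38575.0$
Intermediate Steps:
$J{\left(V,D \right)} = \sqrt{71 + D}$
$\frac{38966}{J{\left(W{\left(-6,4 \right)},74 \right)}} + 35339 = \frac{38966}{\sqrt{71 + 74}} + 35339 = \frac{38966}{\sqrt{145}} + 35339 = 38966 \frac{\sqrt{145}}{145} + 35339 = \frac{38966 \sqrt{145}}{145} + 35339 = 35339 + \frac{38966 \sqrt{145}}{145}$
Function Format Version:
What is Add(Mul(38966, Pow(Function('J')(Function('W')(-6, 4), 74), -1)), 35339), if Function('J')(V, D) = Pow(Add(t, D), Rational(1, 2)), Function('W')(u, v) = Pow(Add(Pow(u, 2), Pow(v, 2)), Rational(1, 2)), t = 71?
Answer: Add(35339, Mul(Rational(38966, 145), Pow(145, Rational(1, 2)))) ≈ 38575.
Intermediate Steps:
Function('J')(V, D) = Pow(Add(71, D), Rational(1, 2))
Add(Mul(38966, Pow(Function('J')(Function('W')(-6, 4), 74), -1)), 35339) = Add(Mul(38966, Pow(Pow(Add(71, 74), Rational(1, 2)), -1)), 35339) = Add(Mul(38966, Pow(Pow(145, Rational(1, 2)), -1)), 35339) = Add(Mul(38966, Mul(Rational(1, 145), Pow(145, Rational(1, 2)))), 35339) = Add(Mul(Rational(38966, 145), Pow(145, Rational(1, 2))), 35339) = Add(35339, Mul(Rational(38966, 145), Pow(145, Rational(1, 2))))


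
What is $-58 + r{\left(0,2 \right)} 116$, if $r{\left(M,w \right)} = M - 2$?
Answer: $-290$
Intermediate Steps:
$r{\left(M,w \right)} = -2 + M$
$-58 + r{\left(0,2 \right)} 116 = -58 + \left(-2 + 0\right) 116 = -58 - 232 = -290$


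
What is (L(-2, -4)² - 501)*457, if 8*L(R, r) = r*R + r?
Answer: -915371/4 ≈ -2.2884e+5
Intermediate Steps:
L(R, r) = r/8 + R*r/8 (L(R, r) = (r*R + r)/8 = (R*r + r)/8 = (r + R*r)/8 = r/8 + R*r/8)
(L(-2, -4)² - 501)*457 = (((⅛)*(-4)*(1 - 2))² - 501)*457 = (((⅛)*(-4)*(-1))² - 501)*457 = ((½)² - 501)*457 = (¼ - 501)*457 = -2003/4*457 = -915371/4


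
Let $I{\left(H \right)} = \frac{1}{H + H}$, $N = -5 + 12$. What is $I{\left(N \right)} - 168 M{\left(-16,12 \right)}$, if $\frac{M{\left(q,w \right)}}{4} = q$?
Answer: $\frac{150529}{14} \approx 10752.0$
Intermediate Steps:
$M{\left(q,w \right)} = 4 q$
$N = 7$
$I{\left(H \right)} = \frac{1}{2 H}$
$I{\left(N \right)} - 168 M{\left(-16,12 \right)} = \frac{1}{2 \cdot 7} - 168 \cdot 4 \left(-16\right) = \frac{1}{2} \cdot \frac{1}{7} - -10752 = \frac{1}{14} + 10752 = \frac{150529}{14}$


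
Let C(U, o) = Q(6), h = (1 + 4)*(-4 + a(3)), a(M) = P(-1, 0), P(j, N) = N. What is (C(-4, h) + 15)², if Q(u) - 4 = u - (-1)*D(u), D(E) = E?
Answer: 961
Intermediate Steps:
a(M) = 0
Q(u) = 4 + 2*u (Q(u) = 4 + (u - (-1)*u) = 4 + (u + u) = 4 + 2*u)
h = -20 (h = (1 + 4)*(-4 + 0) = 5*(-4) = -20)
C(U, o) = 16 (C(U, o) = 4 + 2*6 = 4 + 12 = 16)
(C(-4, h) + 15)² = (16 + 15)² = 31² = 961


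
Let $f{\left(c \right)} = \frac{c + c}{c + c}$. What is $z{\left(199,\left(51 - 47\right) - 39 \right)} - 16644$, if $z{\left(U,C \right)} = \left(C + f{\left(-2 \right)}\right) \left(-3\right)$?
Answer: $-16542$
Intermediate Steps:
$f{\left(c \right)} = 1$ ($f{\left(c \right)} = \frac{2 c}{2 c} = 2 c \frac{1}{2 c} = 1$)
$z{\left(U,C \right)} = -3 - 3 C$ ($z{\left(U,C \right)} = \left(C + 1\right) \left(-3\right) = \left(1 + C\right) \left(-3\right) = -3 - 3 C$)
$z{\left(199,\left(51 - 47\right) - 39 \right)} - 16644 = \left(-3 - 3 \left(\left(51 - 47\right) - 39\right)\right) - 16644 = \left(-3 - 3 \left(4 - 39\right)\right) - 16644 = \left(-3 - -105\right) - 16644 = \left(-3 + 105\right) - 16644 = 102 - 16644 = -16542$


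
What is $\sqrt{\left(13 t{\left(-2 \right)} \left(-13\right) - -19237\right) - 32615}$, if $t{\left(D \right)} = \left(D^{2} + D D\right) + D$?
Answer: $2 i \sqrt{3598} \approx 119.97 i$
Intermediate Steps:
$t{\left(D \right)} = D + 2 D^{2}$ ($t{\left(D \right)} = \left(D^{2} + D^{2}\right) + D = 2 D^{2} + D = D + 2 D^{2}$)
$\sqrt{\left(13 t{\left(-2 \right)} \left(-13\right) - -19237\right) - 32615} = \sqrt{\left(13 \left(- 2 \left(1 + 2 \left(-2\right)\right)\right) \left(-13\right) - -19237\right) - 32615} = \sqrt{\left(13 \left(- 2 \left(1 - 4\right)\right) \left(-13\right) + 19237\right) - 32615} = \sqrt{\left(13 \left(\left(-2\right) \left(-3\right)\right) \left(-13\right) + 19237\right) - 32615} = \sqrt{\left(13 \cdot 6 \left(-13\right) + 19237\right) - 32615} = \sqrt{\left(78 \left(-13\right) + 19237\right) - 32615} = \sqrt{\left(-1014 + 19237\right) - 32615} = \sqrt{18223 - 32615} = \sqrt{-14392} = 2 i \sqrt{3598}$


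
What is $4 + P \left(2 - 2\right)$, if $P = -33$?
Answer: $4$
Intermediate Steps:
$4 + P \left(2 - 2\right) = 4 - 33 \left(2 - 2\right) = 4 - 0 = 4 + 0 = 4$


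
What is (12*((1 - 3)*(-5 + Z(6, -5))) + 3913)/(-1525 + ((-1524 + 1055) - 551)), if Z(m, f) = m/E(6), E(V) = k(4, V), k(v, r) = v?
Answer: -3997/2545 ≈ -1.5705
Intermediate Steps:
E(V) = 4
Z(m, f) = m/4
(12*((1 - 3)*(-5 + Z(6, -5))) + 3913)/(-1525 + ((-1524 + 1055) - 551)) = (12*((1 - 3)*(-5 + (1/4)*6)) + 3913)/(-1525 + ((-1524 + 1055) - 551)) = (12*(-2*(-5 + 3/2)) + 3913)/(-1525 + (-469 - 551)) = (12*(-2*(-7/2)) + 3913)/(-1525 - 1020) = (12*7 + 3913)/(-2545) = (84 + 3913)*(-1/2545) = 3997*(-1/2545) = -3997/2545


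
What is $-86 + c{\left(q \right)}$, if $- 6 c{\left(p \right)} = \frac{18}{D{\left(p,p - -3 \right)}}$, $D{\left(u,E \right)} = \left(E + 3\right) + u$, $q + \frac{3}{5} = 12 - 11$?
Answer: $- \frac{2939}{34} \approx -86.441$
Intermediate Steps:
$q = \frac{2}{5}$ ($q = - \frac{3}{5} + \left(12 - 11\right) = - \frac{3}{5} + 1 = \frac{2}{5} \approx 0.4$)
$D{\left(u,E \right)} = 3 + E + u$ ($D{\left(u,E \right)} = \left(3 + E\right) + u = 3 + E + u$)
$c{\left(p \right)} = - \frac{3}{6 + 2 p}$ ($c{\left(p \right)} = - \frac{18 \frac{1}{3 + \left(p - -3\right) + p}}{6} = - \frac{18 \frac{1}{3 + \left(p + 3\right) + p}}{6} = - \frac{18 \frac{1}{3 + \left(3 + p\right) + p}}{6} = - \frac{18 \frac{1}{6 + 2 p}}{6} = - \frac{3}{6 + 2 p}$)
$-86 + c{\left(q \right)} = -86 - \frac{3}{6 + 2 \cdot \frac{2}{5}} = -86 - \frac{3}{6 + \frac{4}{5}} = -86 - \frac{3}{\frac{34}{5}} = -86 - \frac{15}{34} = - \frac{2939}{34}$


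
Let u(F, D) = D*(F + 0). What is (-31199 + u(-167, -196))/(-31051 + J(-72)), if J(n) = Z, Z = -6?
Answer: -1533/31057 ≈ -0.049361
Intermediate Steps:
J(n) = -6
u(F, D) = D*F
(-31199 + u(-167, -196))/(-31051 + J(-72)) = (-31199 - 196*(-167))/(-31051 - 6) = (-31199 + 32732)/(-31057) = 1533*(-1/31057) = -1533/31057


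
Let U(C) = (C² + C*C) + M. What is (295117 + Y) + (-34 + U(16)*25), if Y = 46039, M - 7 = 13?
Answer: 354422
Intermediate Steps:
M = 20 (M = 7 + 13 = 20)
U(C) = 20 + 2*C² (U(C) = (C² + C*C) + 20 = (C² + C²) + 20 = 2*C² + 20 = 20 + 2*C²)
(295117 + Y) + (-34 + U(16)*25) = (295117 + 46039) + (-34 + (20 + 2*16²)*25) = 341156 + (-34 + (20 + 2*256)*25) = 341156 + (-34 + (20 + 512)*25) = 341156 + (-34 + 532*25) = 341156 + (-34 + 13300) = 341156 + 13266 = 354422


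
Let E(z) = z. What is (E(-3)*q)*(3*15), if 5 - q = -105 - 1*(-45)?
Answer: -8775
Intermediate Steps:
q = 65 (q = 5 - (-105 - 1*(-45)) = 5 - (-105 + 45) = 5 - 1*(-60) = 5 + 60 = 65)
(E(-3)*q)*(3*15) = (-3*65)*(3*15) = -195*45 = -8775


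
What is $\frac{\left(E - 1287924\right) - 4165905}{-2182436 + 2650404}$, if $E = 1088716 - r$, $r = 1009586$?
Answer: $- \frac{5374699}{467968} \approx -11.485$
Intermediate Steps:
$E = 79130$ ($E = 1088716 - 1009586 = 79130$)
$\frac{\left(E - 1287924\right) - 4165905}{-2182436 + 2650404} = \frac{\left(79130 - 1287924\right) - 4165905}{-2182436 + 2650404} = \frac{\left(79130 - 1287924\right) - 4165905}{467968} = \left(-1208794 - 4165905\right) \frac{1}{467968} = \left(-5374699\right) \frac{1}{467968} = - \frac{5374699}{467968}$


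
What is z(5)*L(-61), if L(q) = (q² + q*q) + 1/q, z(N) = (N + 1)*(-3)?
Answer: -8171298/61 ≈ -1.3396e+5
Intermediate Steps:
z(N) = -3 - 3*N (z(N) = (1 + N)*(-3) = -3 - 3*N)
L(q) = 1/q + 2*q² (L(q) = (q² + q²) + 1/q = 2*q² + 1/q = 1/q + 2*q²)
z(5)*L(-61) = (-3 - 3*5)*((1 + 2*(-61)³)/(-61)) = (-3 - 15)*(-(1 + 2*(-226981))/61) = -(-18)*(1 - 453962)/61 = -(-18)*(-453961)/61 = -18*453961/61 = -8171298/61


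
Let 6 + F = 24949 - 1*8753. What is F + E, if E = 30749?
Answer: 46939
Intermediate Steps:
F = 16190 (F = -6 + (24949 - 1*8753) = -6 + (24949 - 8753) = -6 + 16196 = 16190)
F + E = 16190 + 30749 = 46939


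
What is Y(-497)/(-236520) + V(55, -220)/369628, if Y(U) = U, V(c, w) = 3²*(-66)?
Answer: 10803059/21856103640 ≈ 0.00049428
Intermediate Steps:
V(c, w) = -594 (V(c, w) = 9*(-66) = -594)
Y(-497)/(-236520) + V(55, -220)/369628 = -497/(-236520) - 594/369628 = -497*(-1/236520) - 594*1/369628 = 497/236520 - 297/184814 = 10803059/21856103640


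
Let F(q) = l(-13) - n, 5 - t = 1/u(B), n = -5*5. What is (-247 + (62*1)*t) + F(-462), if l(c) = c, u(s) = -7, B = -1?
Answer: 587/7 ≈ 83.857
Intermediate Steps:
n = -25
t = 36/7 (t = 5 - 1/(-7) = 5 - 1*(-⅐) = 5 + ⅐ = 36/7 ≈ 5.1429)
F(q) = 12 (F(q) = -13 - 1*(-25) = -13 + 25 = 12)
(-247 + (62*1)*t) + F(-462) = (-247 + (62*1)*(36/7)) + 12 = (-247 + 62*(36/7)) + 12 = (-247 + 2232/7) + 12 = 503/7 + 12 = 587/7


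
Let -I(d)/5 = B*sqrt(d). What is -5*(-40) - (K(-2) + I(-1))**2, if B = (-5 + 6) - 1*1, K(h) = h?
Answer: 196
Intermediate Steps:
B = 0 (B = 1 - 1 = 0)
I(d) = 0 (I(d) = -0*sqrt(d) = -5*0 = 0)
-5*(-40) - (K(-2) + I(-1))**2 = -5*(-40) - (-2 + 0)**2 = 200 - 1*(-2)**2 = 200 - 1*4 = 200 - 4 = 196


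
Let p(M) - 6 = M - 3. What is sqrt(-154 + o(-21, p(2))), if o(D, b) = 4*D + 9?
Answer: I*sqrt(229) ≈ 15.133*I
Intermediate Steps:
p(M) = 3 + M (p(M) = 6 + (M - 3) = 6 + (-3 + M) = 3 + M)
o(D, b) = 9 + 4*D
sqrt(-154 + o(-21, p(2))) = sqrt(-154 + (9 + 4*(-21))) = sqrt(-154 + (9 - 84)) = sqrt(-154 - 75) = sqrt(-229) = I*sqrt(229)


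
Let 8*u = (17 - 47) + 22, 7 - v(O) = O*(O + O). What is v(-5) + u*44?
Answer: -87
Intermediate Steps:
v(O) = 7 - 2*O² (v(O) = 7 - O*(O + O) = 7 - O*2*O = 7 - 2*O²)
u = -1 (u = ((17 - 47) + 22)/8 = (-30 + 22)/8 = (⅛)*(-8) = -1)
v(-5) + u*44 = (7 - 2*(-5)²) - 1*44 = (7 - 2*25) - 44 = (7 - 50) - 44 = -43 - 44 = -87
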